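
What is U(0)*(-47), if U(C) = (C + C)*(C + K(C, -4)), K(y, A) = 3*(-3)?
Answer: 0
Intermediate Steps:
K(y, A) = -9
U(C) = 2*C*(-9 + C) (U(C) = (C + C)*(C - 9) = (2*C)*(-9 + C) = 2*C*(-9 + C))
U(0)*(-47) = (2*0*(-9 + 0))*(-47) = (2*0*(-9))*(-47) = 0*(-47) = 0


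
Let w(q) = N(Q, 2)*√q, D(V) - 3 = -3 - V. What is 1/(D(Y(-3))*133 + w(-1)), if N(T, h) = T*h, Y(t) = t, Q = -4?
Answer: 399/159265 + 8*I/159265 ≈ 0.0025053 + 5.0231e-5*I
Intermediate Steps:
D(V) = -V (D(V) = 3 + (-3 - V) = -V)
w(q) = -8*√q (w(q) = (-4*2)*√q = -8*√q)
1/(D(Y(-3))*133 + w(-1)) = 1/(-1*(-3)*133 - 8*I) = 1/(3*133 - 8*I) = 1/(399 - 8*I) = (399 + 8*I)/159265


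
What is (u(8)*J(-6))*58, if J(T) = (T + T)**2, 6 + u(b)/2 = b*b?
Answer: 968832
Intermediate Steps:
u(b) = -12 + 2*b**2 (u(b) = -12 + 2*(b*b) = -12 + 2*b**2)
J(T) = 4*T**2 (J(T) = (2*T)**2 = 4*T**2)
(u(8)*J(-6))*58 = ((-12 + 2*8**2)*(4*(-6)**2))*58 = ((-12 + 2*64)*(4*36))*58 = ((-12 + 128)*144)*58 = (116*144)*58 = 16704*58 = 968832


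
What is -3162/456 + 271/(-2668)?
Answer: -178329/25346 ≈ -7.0358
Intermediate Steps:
-3162/456 + 271/(-2668) = -3162*1/456 + 271*(-1/2668) = -527/76 - 271/2668 = -178329/25346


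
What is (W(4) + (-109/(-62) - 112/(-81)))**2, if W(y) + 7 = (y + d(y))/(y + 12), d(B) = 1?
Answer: 20304255049/1614110976 ≈ 12.579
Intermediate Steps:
W(y) = -7 + (1 + y)/(12 + y) (W(y) = -7 + (y + 1)/(y + 12) = -7 + (1 + y)/(12 + y))
(W(4) + (-109/(-62) - 112/(-81)))**2 = ((-83 - 6*4)/(12 + 4) + (-109/(-62) - 112/(-81)))**2 = ((-83 - 24)/16 + (-109*(-1/62) - 112*(-1/81)))**2 = ((1/16)*(-107) + (109/62 + 112/81))**2 = (-107/16 + 15773/5022)**2 = (-142493/40176)**2 = 20304255049/1614110976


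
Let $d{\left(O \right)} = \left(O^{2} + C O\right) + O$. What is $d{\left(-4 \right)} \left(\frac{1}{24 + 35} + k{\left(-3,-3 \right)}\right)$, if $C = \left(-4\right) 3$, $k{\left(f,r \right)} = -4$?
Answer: $- \frac{14100}{59} \approx -238.98$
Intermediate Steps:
$C = -12$
$d{\left(O \right)} = O^{2} - 11 O$ ($d{\left(O \right)} = \left(O^{2} - 12 O\right) + O = O^{2} - 11 O$)
$d{\left(-4 \right)} \left(\frac{1}{24 + 35} + k{\left(-3,-3 \right)}\right) = - 4 \left(-11 - 4\right) \left(\frac{1}{24 + 35} - 4\right) = \left(-4\right) \left(-15\right) \left(\frac{1}{59} - 4\right) = 60 \left(\frac{1}{59} - 4\right) = 60 \left(- \frac{235}{59}\right) = - \frac{14100}{59}$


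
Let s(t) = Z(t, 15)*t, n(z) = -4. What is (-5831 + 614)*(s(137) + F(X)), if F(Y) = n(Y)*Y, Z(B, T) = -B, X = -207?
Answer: 93598197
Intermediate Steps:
s(t) = -t² (s(t) = (-t)*t = -t²)
F(Y) = -4*Y
(-5831 + 614)*(s(137) + F(X)) = (-5831 + 614)*(-1*137² - 4*(-207)) = -5217*(-1*18769 + 828) = -5217*(-18769 + 828) = -5217*(-17941) = 93598197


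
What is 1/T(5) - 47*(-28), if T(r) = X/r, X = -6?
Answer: 7891/6 ≈ 1315.2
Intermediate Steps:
T(r) = -6/r
1/T(5) - 47*(-28) = 1/(-6/5) - 47*(-28) = 1/(-6*1/5) + 1316 = 1/(-6/5) + 1316 = -5/6 + 1316 = 7891/6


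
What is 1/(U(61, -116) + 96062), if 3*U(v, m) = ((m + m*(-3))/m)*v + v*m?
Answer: 3/280988 ≈ 1.0677e-5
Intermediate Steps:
U(v, m) = -2*v/3 + m*v/3 (U(v, m) = (((m + m*(-3))/m)*v + v*m)/3 = (((m - 3*m)/m)*v + m*v)/3 = (((-2*m)/m)*v + m*v)/3 = (-2*v + m*v)/3 = -2*v/3 + m*v/3)
1/(U(61, -116) + 96062) = 1/((⅓)*61*(-2 - 116) + 96062) = 1/((⅓)*61*(-118) + 96062) = 1/(-7198/3 + 96062) = 1/(280988/3) = 3/280988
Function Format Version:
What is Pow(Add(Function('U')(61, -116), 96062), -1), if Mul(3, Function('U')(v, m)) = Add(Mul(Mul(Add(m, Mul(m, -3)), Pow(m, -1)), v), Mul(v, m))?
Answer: Rational(3, 280988) ≈ 1.0677e-5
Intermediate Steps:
Function('U')(v, m) = Add(Mul(Rational(-2, 3), v), Mul(Rational(1, 3), m, v)) (Function('U')(v, m) = Mul(Rational(1, 3), Add(Mul(Mul(Add(m, Mul(m, -3)), Pow(m, -1)), v), Mul(v, m))) = Mul(Rational(1, 3), Add(Mul(Mul(Add(m, Mul(-3, m)), Pow(m, -1)), v), Mul(m, v))) = Mul(Rational(1, 3), Add(Mul(Mul(Mul(-2, m), Pow(m, -1)), v), Mul(m, v))) = Mul(Rational(1, 3), Add(Mul(-2, v), Mul(m, v))) = Add(Mul(Rational(-2, 3), v), Mul(Rational(1, 3), m, v)))
Pow(Add(Function('U')(61, -116), 96062), -1) = Pow(Add(Mul(Rational(1, 3), 61, Add(-2, -116)), 96062), -1) = Pow(Add(Mul(Rational(1, 3), 61, -118), 96062), -1) = Pow(Add(Rational(-7198, 3), 96062), -1) = Pow(Rational(280988, 3), -1) = Rational(3, 280988)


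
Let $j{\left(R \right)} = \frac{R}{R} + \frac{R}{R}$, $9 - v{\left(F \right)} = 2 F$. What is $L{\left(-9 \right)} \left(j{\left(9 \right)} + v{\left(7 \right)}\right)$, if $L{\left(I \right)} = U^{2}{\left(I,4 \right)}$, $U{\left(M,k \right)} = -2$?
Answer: $-12$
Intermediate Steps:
$v{\left(F \right)} = 9 - 2 F$
$j{\left(R \right)} = 2$ ($j{\left(R \right)} = 1 + 1 = 2$)
$L{\left(I \right)} = 4$ ($L{\left(I \right)} = \left(-2\right)^{2} = 4$)
$L{\left(-9 \right)} \left(j{\left(9 \right)} + v{\left(7 \right)}\right) = 4 \left(2 + \left(9 - 14\right)\right) = 4 \left(2 - 5\right) = 4 \left(-3\right) = -12$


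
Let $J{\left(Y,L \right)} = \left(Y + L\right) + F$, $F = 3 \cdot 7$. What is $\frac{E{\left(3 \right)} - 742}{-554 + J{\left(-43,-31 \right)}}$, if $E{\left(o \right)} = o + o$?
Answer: $\frac{736}{607} \approx 1.2125$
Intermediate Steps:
$F = 21$
$J{\left(Y,L \right)} = 21 + L + Y$ ($J{\left(Y,L \right)} = \left(Y + L\right) + 21 = \left(L + Y\right) + 21 = 21 + L + Y$)
$E{\left(o \right)} = 2 o$
$\frac{E{\left(3 \right)} - 742}{-554 + J{\left(-43,-31 \right)}} = \frac{2 \cdot 3 - 742}{-554 - 53} = \frac{6 - 742}{-554 - 53} = - \frac{736}{-607} = \left(-736\right) \left(- \frac{1}{607}\right) = \frac{736}{607}$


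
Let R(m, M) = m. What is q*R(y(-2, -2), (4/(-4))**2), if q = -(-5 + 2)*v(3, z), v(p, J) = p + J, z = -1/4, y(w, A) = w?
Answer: -33/2 ≈ -16.500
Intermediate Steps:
z = -1/4 (z = -1*1/4 = -1/4 ≈ -0.25000)
v(p, J) = J + p
q = 33/4 (q = -(-5 + 2)*(-1/4 + 3) = -(-3)*11/4 = -1*(-33/4) = 33/4 ≈ 8.2500)
q*R(y(-2, -2), (4/(-4))**2) = (33/4)*(-2) = -33/2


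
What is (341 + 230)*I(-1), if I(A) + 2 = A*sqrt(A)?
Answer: -1142 - 571*I ≈ -1142.0 - 571.0*I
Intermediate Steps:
I(A) = -2 + A**(3/2) (I(A) = -2 + A*sqrt(A) = -2 + A**(3/2))
(341 + 230)*I(-1) = (341 + 230)*(-2 + (-1)**(3/2)) = 571*(-2 - I) = -1142 - 571*I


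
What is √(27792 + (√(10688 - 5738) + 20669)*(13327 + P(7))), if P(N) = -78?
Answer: √(273871373 + 198735*√22) ≈ 16577.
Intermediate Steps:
√(27792 + (√(10688 - 5738) + 20669)*(13327 + P(7))) = √(27792 + (√(10688 - 5738) + 20669)*(13327 - 78)) = √(27792 + (√4950 + 20669)*13249) = √(27792 + (15*√22 + 20669)*13249) = √(27792 + (20669 + 15*√22)*13249) = √(27792 + (273843581 + 198735*√22)) = √(273871373 + 198735*√22)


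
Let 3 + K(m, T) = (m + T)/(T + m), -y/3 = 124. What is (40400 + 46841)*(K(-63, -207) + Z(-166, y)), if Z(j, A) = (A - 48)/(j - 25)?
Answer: 3315158/191 ≈ 17357.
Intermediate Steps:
y = -372 (y = -3*124 = -372)
Z(j, A) = (-48 + A)/(-25 + j)
K(m, T) = -2 (K(m, T) = -3 + (m + T)/(T + m) = -3 + (T + m)/(T + m) = -3 + 1 = -2)
(40400 + 46841)*(K(-63, -207) + Z(-166, y)) = (40400 + 46841)*(-2 + (-48 - 372)/(-25 - 166)) = 87241*(-2 - 420/(-191)) = 87241*(-2 - 1/191*(-420)) = 87241*(-2 + 420/191) = 87241*(38/191) = 3315158/191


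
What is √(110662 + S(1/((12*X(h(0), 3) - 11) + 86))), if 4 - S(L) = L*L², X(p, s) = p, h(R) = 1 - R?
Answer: √6340028690739/7569 ≈ 332.67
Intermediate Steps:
S(L) = 4 - L³ (S(L) = 4 - L*L² = 4 - L³)
√(110662 + S(1/((12*X(h(0), 3) - 11) + 86))) = √(110662 + (4 - (1/((12*(1 - 1*0) - 11) + 86))³)) = √(110662 + (4 - (1/((12*(1 + 0) - 11) + 86))³)) = √(110662 + (4 - (1/((12*1 - 11) + 86))³)) = √(110662 + (4 - (1/((12 - 11) + 86))³)) = √(110662 + (4 - (1/(1 + 86))³)) = √(110662 + (4 - (1/87)³)) = √(110662 + (4 - 1*1/658503)) = √(110662 + (4 - 1/658503)) = √(110662 + 2634011/658503) = √(72873892997/658503) = √6340028690739/7569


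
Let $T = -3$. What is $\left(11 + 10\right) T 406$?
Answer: $-25578$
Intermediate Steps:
$\left(11 + 10\right) T 406 = \left(11 + 10\right) \left(-3\right) 406 = 21 \left(-3\right) 406 = \left(-63\right) 406 = -25578$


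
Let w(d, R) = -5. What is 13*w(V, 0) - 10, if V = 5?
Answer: -75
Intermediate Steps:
13*w(V, 0) - 10 = 13*(-5) - 10 = -65 - 10 = -75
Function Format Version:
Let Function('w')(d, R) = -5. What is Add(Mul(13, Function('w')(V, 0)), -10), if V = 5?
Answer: -75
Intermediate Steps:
Add(Mul(13, Function('w')(V, 0)), -10) = Add(Mul(13, -5), -10) = Add(-65, -10) = -75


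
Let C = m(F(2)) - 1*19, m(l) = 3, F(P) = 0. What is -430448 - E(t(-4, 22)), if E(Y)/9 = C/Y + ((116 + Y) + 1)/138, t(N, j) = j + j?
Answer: -9470015/22 ≈ -4.3046e+5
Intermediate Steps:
t(N, j) = 2*j
C = -16 (C = 3 - 1*19 = 3 - 19 = -16)
E(Y) = 351/46 - 144/Y + 3*Y/46 (E(Y) = 9*(-16/Y + ((116 + Y) + 1)/138) = 9*(-16/Y + (117 + Y)*(1/138)) = 9*(-16/Y + (39/46 + Y/138)) = 9*(39/46 - 16/Y + Y/138) = 351/46 - 144/Y + 3*Y/46)
-430448 - E(t(-4, 22)) = -430448 - 3*(-2208 + (2*22)*(117 + 2*22))/(46*(2*22)) = -430448 - 3*(-2208 + 44*(117 + 44))/(46*44) = -430448 - 3*(-2208 + 44*161)/(46*44) = -430448 - 3*(-2208 + 7084)/(46*44) = -430448 - 3*4876/(46*44) = -430448 - 1*159/22 = -430448 - 159/22 = -9470015/22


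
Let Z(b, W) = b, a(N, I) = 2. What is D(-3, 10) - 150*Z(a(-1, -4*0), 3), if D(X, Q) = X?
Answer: -303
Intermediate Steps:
D(-3, 10) - 150*Z(a(-1, -4*0), 3) = -3 - 150*2 = -3 - 300 = -303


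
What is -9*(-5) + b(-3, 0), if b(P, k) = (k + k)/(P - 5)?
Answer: 45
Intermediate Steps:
b(P, k) = 2*k/(-5 + P) (b(P, k) = (2*k)/(-5 + P) = 2*k/(-5 + P))
-9*(-5) + b(-3, 0) = -9*(-5) + 2*0/(-5 - 3) = 45 + 2*0/(-8) = 45 + 2*0*(-⅛) = 45 + 0 = 45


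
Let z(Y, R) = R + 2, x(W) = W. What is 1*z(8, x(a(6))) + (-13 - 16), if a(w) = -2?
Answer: -29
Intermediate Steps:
z(Y, R) = 2 + R
1*z(8, x(a(6))) + (-13 - 16) = 1*(2 - 2) + (-13 - 16) = 1*0 - 29 = 0 - 29 = -29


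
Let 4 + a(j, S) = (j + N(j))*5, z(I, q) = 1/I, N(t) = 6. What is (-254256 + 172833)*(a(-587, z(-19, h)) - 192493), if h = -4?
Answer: 15910217046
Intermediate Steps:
a(j, S) = 26 + 5*j (a(j, S) = -4 + (j + 6)*5 = -4 + (6 + j)*5 = -4 + (30 + 5*j) = 26 + 5*j)
(-254256 + 172833)*(a(-587, z(-19, h)) - 192493) = (-254256 + 172833)*((26 + 5*(-587)) - 192493) = -81423*((26 - 2935) - 192493) = -81423*(-2909 - 192493) = -81423*(-195402) = 15910217046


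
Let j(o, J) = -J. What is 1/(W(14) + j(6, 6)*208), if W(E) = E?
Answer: -1/1234 ≈ -0.00081037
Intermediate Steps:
1/(W(14) + j(6, 6)*208) = 1/(14 - 1*6*208) = 1/(14 - 6*208) = 1/(14 - 1248) = 1/(-1234) = -1/1234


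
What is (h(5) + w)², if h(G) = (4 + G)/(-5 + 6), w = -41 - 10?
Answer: 1764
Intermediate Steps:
w = -51
h(G) = 4 + G (h(G) = (4 + G)/1 = (4 + G)*1 = 4 + G)
(h(5) + w)² = ((4 + 5) - 51)² = (9 - 51)² = (-42)² = 1764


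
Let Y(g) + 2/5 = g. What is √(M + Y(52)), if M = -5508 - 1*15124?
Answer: I*√514510/5 ≈ 143.46*I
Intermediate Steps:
Y(g) = -⅖ + g
M = -20632 (M = -5508 - 15124 = -20632)
√(M + Y(52)) = √(-20632 + (-⅖ + 52)) = √(-20632 + 258/5) = √(-102902/5) = I*√514510/5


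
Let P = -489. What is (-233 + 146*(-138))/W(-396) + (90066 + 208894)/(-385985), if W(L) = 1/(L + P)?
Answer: 1392416510653/77197 ≈ 1.8037e+7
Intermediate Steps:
W(L) = 1/(-489 + L) (W(L) = 1/(L - 489) = 1/(-489 + L))
(-233 + 146*(-138))/W(-396) + (90066 + 208894)/(-385985) = (-233 + 146*(-138))/(1/(-489 - 396)) + (90066 + 208894)/(-385985) = (-233 - 20148)/(1/(-885)) + 298960*(-1/385985) = -20381/(-1/885) - 59792/77197 = -20381*(-885) - 59792/77197 = 18037185 - 59792/77197 = 1392416510653/77197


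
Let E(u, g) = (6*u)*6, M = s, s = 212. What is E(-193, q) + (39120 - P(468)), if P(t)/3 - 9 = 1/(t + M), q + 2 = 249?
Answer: 21858597/680 ≈ 32145.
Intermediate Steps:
q = 247 (q = -2 + 249 = 247)
M = 212
E(u, g) = 36*u
P(t) = 27 + 3/(212 + t) (P(t) = 27 + 3/(t + 212) = 27 + 3/(212 + t))
E(-193, q) + (39120 - P(468)) = 36*(-193) + (39120 - 3*(1909 + 9*468)/(212 + 468)) = -6948 + (39120 - 3*(1909 + 4212)/680) = -6948 + (39120 - 3*6121/680) = -6948 + (39120 - 1*18363/680) = -6948 + (39120 - 18363/680) = -6948 + 26583237/680 = 21858597/680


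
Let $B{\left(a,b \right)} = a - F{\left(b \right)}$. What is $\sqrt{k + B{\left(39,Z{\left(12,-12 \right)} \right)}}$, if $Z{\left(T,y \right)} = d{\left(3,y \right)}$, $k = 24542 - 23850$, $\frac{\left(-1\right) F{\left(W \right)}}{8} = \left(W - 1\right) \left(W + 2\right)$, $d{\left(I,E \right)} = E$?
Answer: $\sqrt{1771} \approx 42.083$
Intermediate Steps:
$F{\left(W \right)} = - 8 \left(-1 + W\right) \left(2 + W\right)$ ($F{\left(W \right)} = - 8 \left(W - 1\right) \left(W + 2\right) = - 8 \left(-1 + W\right) \left(2 + W\right)$)
$k = 692$ ($k = 24542 - 23850 = 692$)
$Z{\left(T,y \right)} = y$
$B{\left(a,b \right)} = -16 + a + 8 b + 8 b^{2}$ ($B{\left(a,b \right)} = a - \left(16 - 8 b - 8 b^{2}\right) = a + \left(-16 + 8 b + 8 b^{2}\right) = -16 + a + 8 b + 8 b^{2}$)
$\sqrt{k + B{\left(39,Z{\left(12,-12 \right)} \right)}} = \sqrt{692 + \left(-16 + 39 + 8 \left(-12\right) + 8 \left(-12\right)^{2}\right)} = \sqrt{692 + \left(-16 + 39 - 96 + 8 \cdot 144\right)} = \sqrt{692 + \left(-16 + 39 - 96 + 1152\right)} = \sqrt{692 + 1079} = \sqrt{1771}$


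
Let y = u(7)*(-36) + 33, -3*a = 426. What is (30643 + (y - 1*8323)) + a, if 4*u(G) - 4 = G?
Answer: 22112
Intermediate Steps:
a = -142 (a = -⅓*426 = -142)
u(G) = 1 + G/4
y = -66 (y = (1 + (¼)*7)*(-36) + 33 = (1 + 7/4)*(-36) + 33 = (11/4)*(-36) + 33 = -99 + 33 = -66)
(30643 + (y - 1*8323)) + a = (30643 + (-66 - 1*8323)) - 142 = (30643 + (-66 - 8323)) - 142 = (30643 - 8389) - 142 = 22254 - 142 = 22112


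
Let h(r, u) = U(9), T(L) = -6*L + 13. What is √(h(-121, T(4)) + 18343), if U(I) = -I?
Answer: √18334 ≈ 135.40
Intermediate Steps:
T(L) = 13 - 6*L
h(r, u) = -9 (h(r, u) = -1*9 = -9)
√(h(-121, T(4)) + 18343) = √(-9 + 18343) = √18334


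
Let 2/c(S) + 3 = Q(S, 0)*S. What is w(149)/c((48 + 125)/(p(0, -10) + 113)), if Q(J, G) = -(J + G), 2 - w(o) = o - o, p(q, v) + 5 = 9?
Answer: -70996/13689 ≈ -5.1864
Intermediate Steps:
p(q, v) = 4 (p(q, v) = -5 + 9 = 4)
w(o) = 2 (w(o) = 2 - (o - o) = 2 - 1*0 = 2 + 0 = 2)
Q(J, G) = -G - J (Q(J, G) = -(G + J) = -G - J)
c(S) = 2/(-3 - S**2) (c(S) = 2/(-3 + (-1*0 - S)*S) = 2/(-3 + (0 - S)*S) = 2/(-3 + (-S)*S) = 2/(-3 - S**2))
w(149)/c((48 + 125)/(p(0, -10) + 113)) = 2/((-2/(3 + ((48 + 125)/(4 + 113))**2))) = 2/((-2/(3 + (173/117)**2))) = 2/((-2/(3 + 29929/13689))) = 2/((-2/70996/13689)) = 2/((-2*13689/70996)) = 2/(-13689/35498) = 2*(-35498/13689) = -70996/13689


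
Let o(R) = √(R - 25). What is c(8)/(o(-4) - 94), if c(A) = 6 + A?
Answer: -1316/8865 - 14*I*√29/8865 ≈ -0.14845 - 0.0085045*I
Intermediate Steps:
o(R) = √(-25 + R)
c(8)/(o(-4) - 94) = (6 + 8)/(√(-25 - 4) - 94) = 14/(√(-29) - 94) = 14/(I*√29 - 94) = 14/(-94 + I*√29)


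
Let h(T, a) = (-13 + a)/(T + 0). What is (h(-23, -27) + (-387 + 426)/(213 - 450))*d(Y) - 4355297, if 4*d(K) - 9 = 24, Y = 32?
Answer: -31654204183/7268 ≈ -4.3553e+6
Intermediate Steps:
h(T, a) = (-13 + a)/T
d(K) = 33/4 (d(K) = 9/4 + (¼)*24 = 9/4 + 6 = 33/4)
(h(-23, -27) + (-387 + 426)/(213 - 450))*d(Y) - 4355297 = ((-13 - 27)/(-23) + (-387 + 426)/(213 - 450))*(33/4) - 4355297 = (-1/23*(-40) + 39/(-237))*(33/4) - 4355297 = (40/23 + 39*(-1/237))*(33/4) - 4355297 = (40/23 - 13/79)*(33/4) - 4355297 = (2861/1817)*(33/4) - 4355297 = 94413/7268 - 4355297 = -31654204183/7268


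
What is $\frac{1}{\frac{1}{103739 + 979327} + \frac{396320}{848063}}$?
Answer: $\frac{918508201158}{429241565183} \approx 2.1398$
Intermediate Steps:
$\frac{1}{\frac{1}{103739 + 979327} + \frac{396320}{848063}} = \frac{1}{\frac{1}{1083066} + 396320 \cdot \frac{1}{848063}} = \frac{1}{\frac{1}{1083066} + \frac{396320}{848063}} = \frac{1}{\frac{429241565183}{918508201158}} = \frac{918508201158}{429241565183}$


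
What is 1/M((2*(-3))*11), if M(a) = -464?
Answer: -1/464 ≈ -0.0021552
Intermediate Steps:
1/M((2*(-3))*11) = 1/(-464) = -1/464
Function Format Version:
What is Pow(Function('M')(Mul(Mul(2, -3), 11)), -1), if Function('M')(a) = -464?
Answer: Rational(-1, 464) ≈ -0.0021552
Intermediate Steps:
Pow(Function('M')(Mul(Mul(2, -3), 11)), -1) = Pow(-464, -1) = Rational(-1, 464)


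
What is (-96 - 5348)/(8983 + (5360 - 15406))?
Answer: 5444/1063 ≈ 5.1214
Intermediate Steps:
(-96 - 5348)/(8983 + (5360 - 15406)) = -5444/(8983 - 10046) = -5444/(-1063) = -5444*(-1/1063) = 5444/1063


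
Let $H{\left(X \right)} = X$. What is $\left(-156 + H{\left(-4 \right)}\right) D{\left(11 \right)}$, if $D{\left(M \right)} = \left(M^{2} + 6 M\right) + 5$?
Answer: $-30720$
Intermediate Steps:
$D{\left(M \right)} = 5 + M^{2} + 6 M$
$\left(-156 + H{\left(-4 \right)}\right) D{\left(11 \right)} = \left(-156 - 4\right) \left(5 + 11^{2} + 6 \cdot 11\right) = - 160 \left(5 + 121 + 66\right) = \left(-160\right) 192 = -30720$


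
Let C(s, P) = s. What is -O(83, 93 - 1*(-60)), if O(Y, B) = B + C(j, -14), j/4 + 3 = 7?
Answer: -169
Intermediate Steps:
j = 16 (j = -12 + 4*7 = -12 + 28 = 16)
O(Y, B) = 16 + B (O(Y, B) = B + 16 = 16 + B)
-O(83, 93 - 1*(-60)) = -(16 + (93 - 1*(-60))) = -(16 + (93 + 60)) = -(16 + 153) = -1*169 = -169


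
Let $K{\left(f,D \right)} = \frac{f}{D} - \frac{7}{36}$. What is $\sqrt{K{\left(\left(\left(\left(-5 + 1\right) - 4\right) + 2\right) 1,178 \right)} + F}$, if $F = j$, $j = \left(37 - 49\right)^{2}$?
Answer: $\frac{\sqrt{40997405}}{534} \approx 11.99$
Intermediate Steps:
$j = 144$ ($j = \left(-12\right)^{2} = 144$)
$K{\left(f,D \right)} = - \frac{7}{36} + \frac{f}{D}$ ($K{\left(f,D \right)} = \frac{f}{D} - \frac{7}{36} = - \frac{7}{36} + \frac{f}{D}$)
$F = 144$
$\sqrt{K{\left(\left(\left(\left(-5 + 1\right) - 4\right) + 2\right) 1,178 \right)} + F} = \sqrt{\left(- \frac{7}{36} + \frac{\left(\left(\left(-5 + 1\right) - 4\right) + 2\right) 1}{178}\right) + 144} = \sqrt{\left(- \frac{7}{36} + \left(\left(-4 - 4\right) + 2\right) 1 \cdot \frac{1}{178}\right) + 144} = \sqrt{\left(- \frac{7}{36} + \left(-8 + 2\right) 1 \cdot \frac{1}{178}\right) + 144} = \sqrt{\left(- \frac{7}{36} + \left(-6\right) 1 \cdot \frac{1}{178}\right) + 144} = \sqrt{\left(- \frac{7}{36} - \frac{3}{89}\right) + 144} = \sqrt{- \frac{731}{3204} + 144} = \sqrt{\frac{460645}{3204}} = \frac{\sqrt{40997405}}{534}$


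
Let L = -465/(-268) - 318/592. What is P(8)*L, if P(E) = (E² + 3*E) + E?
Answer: 285084/2479 ≈ 115.00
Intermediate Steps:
L = 23757/19832 (L = -465*(-1/268) - 318*1/592 = 465/268 - 159/296 = 23757/19832 ≈ 1.1979)
P(E) = E² + 4*E
P(8)*L = (8*(4 + 8))*(23757/19832) = (8*12)*(23757/19832) = 96*(23757/19832) = 285084/2479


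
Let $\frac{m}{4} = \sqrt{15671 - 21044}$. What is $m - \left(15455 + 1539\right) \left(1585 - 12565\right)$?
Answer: $186594120 + 12 i \sqrt{597} \approx 1.8659 \cdot 10^{8} + 293.2 i$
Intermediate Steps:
$m = 12 i \sqrt{597}$ ($m = 4 \sqrt{15671 - 21044} = 4 \sqrt{-5373} = 4 \cdot 3 i \sqrt{597} = 12 i \sqrt{597} \approx 293.2 i$)
$m - \left(15455 + 1539\right) \left(1585 - 12565\right) = 12 i \sqrt{597} - \left(15455 + 1539\right) \left(1585 - 12565\right) = 12 i \sqrt{597} - 16994 \left(-10980\right) = 12 i \sqrt{597} - -186594120 = 12 i \sqrt{597} + 186594120 = 186594120 + 12 i \sqrt{597}$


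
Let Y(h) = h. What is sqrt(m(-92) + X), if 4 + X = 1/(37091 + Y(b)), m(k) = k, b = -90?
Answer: I*sqrt(131431067095)/37001 ≈ 9.798*I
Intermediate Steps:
X = -148003/37001 (X = -4 + 1/(37091 - 90) = -4 + 1/37001 = -148003/37001 ≈ -4.0000)
sqrt(m(-92) + X) = sqrt(-92 - 148003/37001) = sqrt(-3552095/37001) = I*sqrt(131431067095)/37001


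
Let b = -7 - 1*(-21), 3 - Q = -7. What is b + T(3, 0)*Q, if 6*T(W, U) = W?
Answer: 19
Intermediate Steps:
Q = 10 (Q = 3 - 1*(-7) = 3 + 7 = 10)
b = 14 (b = -7 + 21 = 14)
T(W, U) = W/6
b + T(3, 0)*Q = 14 + ((⅙)*3)*10 = 14 + (½)*10 = 14 + 5 = 19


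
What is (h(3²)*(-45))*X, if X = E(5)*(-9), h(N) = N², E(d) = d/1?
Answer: 164025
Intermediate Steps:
E(d) = d (E(d) = d*1 = d)
X = -45 (X = 5*(-9) = -45)
(h(3²)*(-45))*X = ((3²)²*(-45))*(-45) = (9²*(-45))*(-45) = (81*(-45))*(-45) = -3645*(-45) = 164025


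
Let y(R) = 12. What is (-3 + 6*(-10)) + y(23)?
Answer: -51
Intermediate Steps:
(-3 + 6*(-10)) + y(23) = (-3 + 6*(-10)) + 12 = (-3 - 60) + 12 = -63 + 12 = -51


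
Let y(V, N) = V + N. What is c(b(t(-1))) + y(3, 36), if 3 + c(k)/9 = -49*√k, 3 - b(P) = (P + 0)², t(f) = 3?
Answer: 12 - 441*I*√6 ≈ 12.0 - 1080.2*I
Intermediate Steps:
b(P) = 3 - P² (b(P) = 3 - (P + 0)² = 3 - P²)
y(V, N) = N + V
c(k) = -27 - 441*√k (c(k) = -27 + 9*(-49*√k) = -27 - 441*√k)
c(b(t(-1))) + y(3, 36) = (-27 - 441*√(3 - 1*3²)) + (36 + 3) = (-27 - 441*√(3 - 1*9)) + 39 = (-27 - 441*√(3 - 9)) + 39 = (-27 - 441*I*√6) + 39 = 12 - 441*I*√6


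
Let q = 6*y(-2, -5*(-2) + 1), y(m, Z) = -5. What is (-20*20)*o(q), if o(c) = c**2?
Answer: -360000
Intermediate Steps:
q = -30 (q = 6*(-5) = -30)
(-20*20)*o(q) = -20*20*(-30)**2 = -400*900 = -360000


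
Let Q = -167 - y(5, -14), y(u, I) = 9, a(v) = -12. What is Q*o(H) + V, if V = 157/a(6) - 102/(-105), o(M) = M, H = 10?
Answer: -744287/420 ≈ -1772.1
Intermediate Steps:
Q = -176 (Q = -167 - 1*9 = -167 - 9 = -176)
V = -5087/420 (V = 157/(-12) - 102/(-105) = 157*(-1/12) - 102*(-1/105) = -157/12 + 34/35 = -5087/420 ≈ -12.112)
Q*o(H) + V = -176*10 - 5087/420 = -1760 - 5087/420 = -744287/420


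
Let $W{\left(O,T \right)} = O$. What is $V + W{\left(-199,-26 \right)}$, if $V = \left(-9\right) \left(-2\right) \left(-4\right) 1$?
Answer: $-271$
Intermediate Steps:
$V = -72$ ($V = 18 \left(-4\right) 1 = \left(-72\right) 1 = -72$)
$V + W{\left(-199,-26 \right)} = -72 - 199 = -271$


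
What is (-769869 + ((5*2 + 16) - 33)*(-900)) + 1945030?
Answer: 1181461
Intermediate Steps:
(-769869 + ((5*2 + 16) - 33)*(-900)) + 1945030 = (-769869 + ((10 + 16) - 33)*(-900)) + 1945030 = (-769869 + (26 - 33)*(-900)) + 1945030 = (-769869 - 7*(-900)) + 1945030 = (-769869 + 6300) + 1945030 = -763569 + 1945030 = 1181461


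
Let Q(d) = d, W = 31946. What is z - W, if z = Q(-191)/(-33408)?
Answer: -1067251777/33408 ≈ -31946.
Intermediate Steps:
z = 191/33408 (z = -191/(-33408) = -191*(-1/33408) = 191/33408 ≈ 0.0057172)
z - W = 191/33408 - 1*31946 = 191/33408 - 31946 = -1067251777/33408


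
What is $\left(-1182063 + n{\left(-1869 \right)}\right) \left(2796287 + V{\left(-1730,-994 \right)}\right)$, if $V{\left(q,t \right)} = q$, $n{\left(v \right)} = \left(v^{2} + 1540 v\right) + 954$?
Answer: $-1582300529856$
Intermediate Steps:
$n{\left(v \right)} = 954 + v^{2} + 1540 v$
$\left(-1182063 + n{\left(-1869 \right)}\right) \left(2796287 + V{\left(-1730,-994 \right)}\right) = \left(-1182063 + \left(954 + \left(-1869\right)^{2} + 1540 \left(-1869\right)\right)\right) \left(2796287 - 1730\right) = \left(-1182063 + \left(954 + 3493161 - 2878260\right)\right) 2794557 = \left(-1182063 + 615855\right) 2794557 = \left(-566208\right) 2794557 = -1582300529856$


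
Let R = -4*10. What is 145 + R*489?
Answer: -19415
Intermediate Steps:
R = -40
145 + R*489 = 145 - 40*489 = 145 - 19560 = -19415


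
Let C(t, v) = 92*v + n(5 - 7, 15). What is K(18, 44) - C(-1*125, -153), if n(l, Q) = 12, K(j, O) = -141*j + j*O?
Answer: 12318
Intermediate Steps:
K(j, O) = -141*j + O*j
C(t, v) = 12 + 92*v (C(t, v) = 92*v + 12 = 12 + 92*v)
K(18, 44) - C(-1*125, -153) = 18*(-141 + 44) - (12 + 92*(-153)) = 18*(-97) - (12 - 14076) = -1746 - 1*(-14064) = -1746 + 14064 = 12318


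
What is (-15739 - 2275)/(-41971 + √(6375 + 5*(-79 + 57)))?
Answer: 378032797/880779288 + 9007*√6265/880779288 ≈ 0.43001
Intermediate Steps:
(-15739 - 2275)/(-41971 + √(6375 + 5*(-79 + 57))) = -18014/(-41971 + √(6375 + 5*(-22))) = -18014/(-41971 + √(6375 - 110)) = -18014/(-41971 + √6265)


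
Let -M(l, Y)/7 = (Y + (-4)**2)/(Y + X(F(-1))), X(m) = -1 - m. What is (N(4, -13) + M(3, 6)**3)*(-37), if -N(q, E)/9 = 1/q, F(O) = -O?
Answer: 16892387/8 ≈ 2.1115e+6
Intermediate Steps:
N(q, E) = -9/q
M(l, Y) = -7*(16 + Y)/(-2 + Y) (M(l, Y) = -7*(Y + (-4)**2)/(Y + (-1 - (-1)*(-1))) = -7*(Y + 16)/(Y + (-1 - 1*1)) = -7*(16 + Y)/(Y + (-1 - 1)) = -7*(16 + Y)/(Y - 2) = -7*(16 + Y)/(-2 + Y))
(N(4, -13) + M(3, 6)**3)*(-37) = (-9/4 + (7*(-16 - 1*6)/(-2 + 6))**3)*(-37) = (-9*1/4 + (7*(-16 - 6)/4)**3)*(-37) = (-9/4 + (7*(1/4)*(-22))**3)*(-37) = (-9/4 + (-77/2)**3)*(-37) = (-9/4 - 456533/8)*(-37) = -456551/8*(-37) = 16892387/8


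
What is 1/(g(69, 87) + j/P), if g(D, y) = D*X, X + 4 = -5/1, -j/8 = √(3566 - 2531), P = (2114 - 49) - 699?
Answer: -1399467/869068927 + 2732*√115/59965755963 ≈ -0.0016098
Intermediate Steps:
P = 1366 (P = 2065 - 699 = 1366)
j = -24*√115 (j = -8*√(3566 - 2531) = -24*√115 ≈ -257.37)
X = -9 (X = -4 - 5/1 = -4 - 5*1 = -4 - 5 = -9)
g(D, y) = -9*D (g(D, y) = D*(-9) = -9*D)
1/(g(69, 87) + j/P) = 1/(-9*69 - 24*√115/1366) = 1/(-621 - 24*√115*(1/1366)) = 1/(-621 - 12*√115/683)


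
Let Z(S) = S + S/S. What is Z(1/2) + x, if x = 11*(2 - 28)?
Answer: -569/2 ≈ -284.50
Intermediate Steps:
x = -286 (x = 11*(-26) = -286)
Z(S) = 1 + S (Z(S) = S + 1 = 1 + S)
Z(1/2) + x = (1 + 1/2) - 286 = 3/2 - 286 = -569/2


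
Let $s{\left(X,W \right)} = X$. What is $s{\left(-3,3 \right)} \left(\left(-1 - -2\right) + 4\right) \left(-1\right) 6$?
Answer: $90$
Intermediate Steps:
$s{\left(-3,3 \right)} \left(\left(-1 - -2\right) + 4\right) \left(-1\right) 6 = - 3 \left(\left(-1 - -2\right) + 4\right) \left(-1\right) 6 = - 3 \left(\left(-1 + 2\right) + 4\right) \left(-1\right) 6 = - 3 \left(1 + 4\right) \left(-1\right) 6 = - 3 \cdot 5 \left(-1\right) 6 = \left(-3\right) \left(-5\right) 6 = 15 \cdot 6 = 90$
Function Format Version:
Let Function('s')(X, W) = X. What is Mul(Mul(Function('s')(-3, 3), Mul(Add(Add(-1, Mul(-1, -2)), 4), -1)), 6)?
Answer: 90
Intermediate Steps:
Mul(Mul(Function('s')(-3, 3), Mul(Add(Add(-1, Mul(-1, -2)), 4), -1)), 6) = Mul(Mul(-3, Mul(Add(Add(-1, Mul(-1, -2)), 4), -1)), 6) = Mul(Mul(-3, Mul(Add(Add(-1, 2), 4), -1)), 6) = Mul(Mul(-3, Mul(Add(1, 4), -1)), 6) = Mul(Mul(-3, Mul(5, -1)), 6) = Mul(Mul(-3, -5), 6) = Mul(15, 6) = 90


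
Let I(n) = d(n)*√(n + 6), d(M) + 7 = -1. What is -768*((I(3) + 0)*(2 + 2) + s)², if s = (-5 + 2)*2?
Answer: -7990272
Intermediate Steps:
d(M) = -8 (d(M) = -7 - 1 = -8)
I(n) = -8*√(6 + n) (I(n) = -8*√(n + 6) = -8*√(6 + n))
s = -6 (s = -3*2 = -6)
-768*((I(3) + 0)*(2 + 2) + s)² = -768*((-8*√(6 + 3) + 0)*(2 + 2) - 6)² = -768*((-8*√9 + 0)*4 - 6)² = -768*((-8*3 + 0)*4 - 6)² = -768*((-24 + 0)*4 - 6)² = -768*(-24*4 - 6)² = -768*(-96 - 6)² = -768*(-102)² = -768*10404 = -7990272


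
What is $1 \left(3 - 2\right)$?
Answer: $1$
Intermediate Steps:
$1 \left(3 - 2\right) = 1 \cdot 1 = 1$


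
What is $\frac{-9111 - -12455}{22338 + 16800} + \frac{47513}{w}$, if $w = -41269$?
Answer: $- \frac{78252739}{73417551} \approx -1.0659$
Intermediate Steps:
$\frac{-9111 - -12455}{22338 + 16800} + \frac{47513}{w} = \frac{-9111 - -12455}{22338 + 16800} + \frac{47513}{-41269} = \frac{-9111 + 12455}{39138} + 47513 \left(- \frac{1}{41269}\right) = 3344 \cdot \frac{1}{39138} - \frac{47513}{41269} = \frac{152}{1779} - \frac{47513}{41269} = - \frac{78252739}{73417551}$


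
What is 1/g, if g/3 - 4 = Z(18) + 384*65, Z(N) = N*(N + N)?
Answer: 1/76836 ≈ 1.3015e-5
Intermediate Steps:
Z(N) = 2*N² (Z(N) = N*(2*N) = 2*N²)
g = 76836 (g = 12 + 3*(2*18² + 384*65) = 12 + 3*(2*324 + 24960) = 12 + 3*(648 + 24960) = 12 + 3*25608 = 12 + 76824 = 76836)
1/g = 1/76836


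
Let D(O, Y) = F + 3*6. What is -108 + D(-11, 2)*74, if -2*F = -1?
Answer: 1261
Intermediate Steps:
F = ½ (F = -½*(-1) = ½ ≈ 0.50000)
D(O, Y) = 37/2 (D(O, Y) = ½ + 3*6 = ½ + 18 = 37/2)
-108 + D(-11, 2)*74 = -108 + (37/2)*74 = -108 + 1369 = 1261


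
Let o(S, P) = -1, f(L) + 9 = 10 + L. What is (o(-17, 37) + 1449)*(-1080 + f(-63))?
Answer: -1653616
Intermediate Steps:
f(L) = 1 + L (f(L) = -9 + (10 + L) = 1 + L)
(o(-17, 37) + 1449)*(-1080 + f(-63)) = (-1 + 1449)*(-1080 + (1 - 63)) = 1448*(-1080 - 62) = 1448*(-1142) = -1653616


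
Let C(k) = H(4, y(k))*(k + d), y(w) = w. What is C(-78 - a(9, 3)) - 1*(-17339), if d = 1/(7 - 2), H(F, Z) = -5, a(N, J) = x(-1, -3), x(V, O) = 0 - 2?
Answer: 17718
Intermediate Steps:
x(V, O) = -2
a(N, J) = -2
d = ⅕ (d = 1/5 = ⅕ ≈ 0.20000)
C(k) = -1 - 5*k (C(k) = -5*(k + ⅕) = -5*(⅕ + k) = -1 - 5*k)
C(-78 - a(9, 3)) - 1*(-17339) = (-1 - 5*(-78 - 1*(-2))) - 1*(-17339) = (-1 - 5*(-78 + 2)) + 17339 = (-1 - 5*(-76)) + 17339 = (-1 + 380) + 17339 = 379 + 17339 = 17718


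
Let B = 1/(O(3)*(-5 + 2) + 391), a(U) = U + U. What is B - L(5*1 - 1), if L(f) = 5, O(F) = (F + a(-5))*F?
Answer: -2269/454 ≈ -4.9978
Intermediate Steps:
a(U) = 2*U
O(F) = F*(-10 + F) (O(F) = (F + 2*(-5))*F = (F - 10)*F = (-10 + F)*F = F*(-10 + F))
B = 1/454 (B = 1/((3*(-10 + 3))*(-5 + 2) + 391) = 1/((3*(-7))*(-3) + 391) = 1/(-21*(-3) + 391) = 1/(63 + 391) = 1/454 ≈ 0.0022026)
B - L(5*1 - 1) = 1/454 - 1*5 = 1/454 - 5 = -2269/454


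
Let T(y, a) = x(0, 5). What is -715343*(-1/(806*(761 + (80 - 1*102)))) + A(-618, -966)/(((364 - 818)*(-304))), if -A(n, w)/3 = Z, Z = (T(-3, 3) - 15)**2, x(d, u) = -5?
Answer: 1531469042/1284484721 ≈ 1.1923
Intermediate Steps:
T(y, a) = -5
Z = 400 (Z = (-5 - 15)**2 = (-20)**2 = 400)
A(n, w) = -1200 (A(n, w) = -3*400 = -1200)
-715343*(-1/(806*(761 + (80 - 1*102)))) + A(-618, -966)/(((364 - 818)*(-304))) = -715343*(-1/(806*(761 + (80 - 1*102)))) - 1200*(-1/(304*(364 - 818))) = -715343*(-1/(806*(761 + (80 - 102)))) - 1200/((-454*(-304))) = -715343*(-1/(806*(761 - 22))) - 1200/138016 = -715343/(739*(-806)) - 1200*1/138016 = -715343/(-595634) - 75/8626 = -715343*(-1/595634) - 75/8626 = 715343/595634 - 75/8626 = 1531469042/1284484721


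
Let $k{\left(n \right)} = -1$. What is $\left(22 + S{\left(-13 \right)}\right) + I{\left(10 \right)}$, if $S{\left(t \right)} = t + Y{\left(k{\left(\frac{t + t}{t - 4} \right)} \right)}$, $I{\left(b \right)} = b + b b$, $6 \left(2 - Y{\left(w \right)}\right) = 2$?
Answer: $\frac{362}{3} \approx 120.67$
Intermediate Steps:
$Y{\left(w \right)} = \frac{5}{3}$ ($Y{\left(w \right)} = 2 - \frac{1}{3} = \frac{5}{3}$)
$I{\left(b \right)} = b + b^{2}$
$S{\left(t \right)} = \frac{5}{3} + t$ ($S{\left(t \right)} = t + \frac{5}{3} = \frac{5}{3} + t$)
$\left(22 + S{\left(-13 \right)}\right) + I{\left(10 \right)} = \left(22 + \left(\frac{5}{3} - 13\right)\right) + 10 \left(1 + 10\right) = \left(22 - \frac{34}{3}\right) + 10 \cdot 11 = \frac{32}{3} + 110 = \frac{362}{3}$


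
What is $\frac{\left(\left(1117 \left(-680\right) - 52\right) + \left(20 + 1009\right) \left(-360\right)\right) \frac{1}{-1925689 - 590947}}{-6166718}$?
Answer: $- \frac{282513}{3879846130162} \approx -7.2816 \cdot 10^{-8}$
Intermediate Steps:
$\frac{\left(\left(1117 \left(-680\right) - 52\right) + \left(20 + 1009\right) \left(-360\right)\right) \frac{1}{-1925689 - 590947}}{-6166718} = \frac{\left(-759560 - 52\right) + 1029 \left(-360\right)}{-2516636} \left(- \frac{1}{6166718}\right) = \left(-759612 - 370440\right) \left(- \frac{1}{2516636}\right) \left(- \frac{1}{6166718}\right) = \left(-1130052\right) \left(- \frac{1}{2516636}\right) \left(- \frac{1}{6166718}\right) = \frac{282513}{629159} \left(- \frac{1}{6166718}\right) = - \frac{282513}{3879846130162}$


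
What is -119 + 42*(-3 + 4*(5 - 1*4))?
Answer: -77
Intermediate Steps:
-119 + 42*(-3 + 4*(5 - 1*4)) = -119 + 42*(-3 + 4*(5 - 4)) = -119 + 42*(-3 + 4*1) = -119 + 42*(-3 + 4) = -119 + 42*1 = -119 + 42 = -77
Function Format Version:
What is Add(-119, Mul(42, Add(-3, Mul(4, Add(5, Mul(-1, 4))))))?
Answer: -77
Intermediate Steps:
Add(-119, Mul(42, Add(-3, Mul(4, Add(5, Mul(-1, 4)))))) = Add(-119, Mul(42, Add(-3, Mul(4, Add(5, -4))))) = Add(-119, Mul(42, Add(-3, Mul(4, 1)))) = Add(-119, Mul(42, Add(-3, 4))) = Add(-119, Mul(42, 1)) = Add(-119, 42) = -77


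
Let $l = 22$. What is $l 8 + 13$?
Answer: $189$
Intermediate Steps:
$l 8 + 13 = 22 \cdot 8 + 13 = 176 + 13 = 189$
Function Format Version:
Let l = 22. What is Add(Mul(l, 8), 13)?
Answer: 189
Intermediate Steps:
Add(Mul(l, 8), 13) = Add(Mul(22, 8), 13) = Add(176, 13) = 189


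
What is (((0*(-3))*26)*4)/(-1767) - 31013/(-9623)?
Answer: 31013/9623 ≈ 3.2228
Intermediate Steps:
(((0*(-3))*26)*4)/(-1767) - 31013/(-9623) = ((0*26)*4)*(-1/1767) - 31013*(-1/9623) = (0*4)*(-1/1767) + 31013/9623 = 0*(-1/1767) + 31013/9623 = 0 + 31013/9623 = 31013/9623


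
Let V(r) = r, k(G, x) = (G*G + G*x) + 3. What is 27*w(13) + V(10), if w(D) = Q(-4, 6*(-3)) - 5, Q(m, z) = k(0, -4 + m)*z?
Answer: -1583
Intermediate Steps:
k(G, x) = 3 + G**2 + G*x (k(G, x) = (G**2 + G*x) + 3 = 3 + G**2 + G*x)
Q(m, z) = 3*z (Q(m, z) = (3 + 0**2 + 0*(-4 + m))*z = (3 + 0 + 0)*z = 3*z)
w(D) = -59 (w(D) = 3*(6*(-3)) - 5 = 3*(-18) - 5 = -54 - 5 = -59)
27*w(13) + V(10) = 27*(-59) + 10 = -1593 + 10 = -1583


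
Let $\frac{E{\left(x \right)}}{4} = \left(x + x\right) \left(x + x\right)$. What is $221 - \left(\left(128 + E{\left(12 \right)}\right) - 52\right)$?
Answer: $-2159$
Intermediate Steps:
$E{\left(x \right)} = 16 x^{2}$ ($E{\left(x \right)} = 4 \left(x + x\right) \left(x + x\right) = 4 \cdot 2 x 2 x = 4 \cdot 4 x^{2} = 16 x^{2}$)
$221 - \left(\left(128 + E{\left(12 \right)}\right) - 52\right) = 221 - \left(\left(128 + 16 \cdot 12^{2}\right) - 52\right) = 221 - \left(\left(128 + 16 \cdot 144\right) - 52\right) = 221 - \left(\left(128 + 2304\right) - 52\right) = 221 - \left(2432 - 52\right) = 221 - 2380 = -2159$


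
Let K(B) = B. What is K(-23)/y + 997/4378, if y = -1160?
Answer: 628607/2539240 ≈ 0.24756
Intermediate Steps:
K(-23)/y + 997/4378 = -23/(-1160) + 997/4378 = -23*(-1/1160) + 997*(1/4378) = 23/1160 + 997/4378 = 628607/2539240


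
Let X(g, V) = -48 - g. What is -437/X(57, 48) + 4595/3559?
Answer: 2037758/373695 ≈ 5.4530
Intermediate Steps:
-437/X(57, 48) + 4595/3559 = -437/(-48 - 1*57) + 4595/3559 = -437/(-48 - 57) + 4595*(1/3559) = -437/(-105) + 4595/3559 = -437*(-1/105) + 4595/3559 = 437/105 + 4595/3559 = 2037758/373695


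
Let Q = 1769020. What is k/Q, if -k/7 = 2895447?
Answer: -20268129/1769020 ≈ -11.457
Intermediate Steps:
k = -20268129 (k = -7*2895447 = -20268129)
k/Q = -20268129/1769020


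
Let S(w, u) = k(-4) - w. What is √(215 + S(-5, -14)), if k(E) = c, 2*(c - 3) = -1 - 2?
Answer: √886/2 ≈ 14.883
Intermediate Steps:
c = 3/2 (c = 3 + (-1 - 2)/2 = 3 + (½)*(-3) = 3 - 3/2 = 3/2 ≈ 1.5000)
k(E) = 3/2
S(w, u) = 3/2 - w
√(215 + S(-5, -14)) = √(215 + (3/2 - 1*(-5))) = √(215 + (3/2 + 5)) = √(215 + 13/2) = √(443/2) = √886/2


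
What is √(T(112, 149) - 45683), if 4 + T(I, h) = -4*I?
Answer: I*√46135 ≈ 214.79*I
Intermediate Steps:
T(I, h) = -4 - 4*I
√(T(112, 149) - 45683) = √((-4 - 4*112) - 45683) = √((-4 - 448) - 45683) = √(-452 - 45683) = √(-46135) = I*√46135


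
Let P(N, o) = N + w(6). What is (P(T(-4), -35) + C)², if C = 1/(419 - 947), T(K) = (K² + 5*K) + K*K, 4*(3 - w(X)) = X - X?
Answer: 62710561/278784 ≈ 224.94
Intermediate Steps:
w(X) = 3 (w(X) = 3 - (X - X)/4 = 3 - ¼*0 = 3 + 0 = 3)
T(K) = 2*K² + 5*K (T(K) = (K² + 5*K) + K² = 2*K² + 5*K)
C = -1/528 (C = 1/(-528) = -1/528 ≈ -0.0018939)
P(N, o) = 3 + N (P(N, o) = N + 3 = 3 + N)
(P(T(-4), -35) + C)² = ((3 - 4*(5 + 2*(-4))) - 1/528)² = ((3 - 4*(5 - 8)) - 1/528)² = ((3 - 4*(-3)) - 1/528)² = ((3 + 12) - 1/528)² = (15 - 1/528)² = (7919/528)² = 62710561/278784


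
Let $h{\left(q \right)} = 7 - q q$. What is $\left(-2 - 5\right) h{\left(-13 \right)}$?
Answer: $1134$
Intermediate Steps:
$h{\left(q \right)} = 7 - q^{2}$
$\left(-2 - 5\right) h{\left(-13 \right)} = \left(-2 - 5\right) \left(7 - \left(-13\right)^{2}\right) = \left(-2 - 5\right) \left(7 - 169\right) = - 7 \left(7 - 169\right) = \left(-7\right) \left(-162\right) = 1134$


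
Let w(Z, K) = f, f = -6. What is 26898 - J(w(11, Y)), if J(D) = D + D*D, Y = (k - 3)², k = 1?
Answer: 26868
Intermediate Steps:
Y = 4 (Y = (1 - 3)² = (-2)² = 4)
w(Z, K) = -6
J(D) = D + D²
26898 - J(w(11, Y)) = 26898 - (-6)*(1 - 6) = 26898 - (-6)*(-5) = 26898 - 1*30 = 26898 - 30 = 26868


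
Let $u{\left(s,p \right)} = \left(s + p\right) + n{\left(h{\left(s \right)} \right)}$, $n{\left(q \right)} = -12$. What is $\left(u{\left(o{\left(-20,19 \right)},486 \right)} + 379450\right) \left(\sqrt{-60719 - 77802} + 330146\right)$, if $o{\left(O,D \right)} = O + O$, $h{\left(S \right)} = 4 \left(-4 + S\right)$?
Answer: $125417183064 + 379884 i \sqrt{138521} \approx 1.2542 \cdot 10^{11} + 1.4139 \cdot 10^{8} i$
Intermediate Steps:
$h{\left(S \right)} = -16 + 4 S$
$o{\left(O,D \right)} = 2 O$
$u{\left(s,p \right)} = -12 + p + s$ ($u{\left(s,p \right)} = \left(s + p\right) - 12 = \left(p + s\right) - 12 = -12 + p + s$)
$\left(u{\left(o{\left(-20,19 \right)},486 \right)} + 379450\right) \left(\sqrt{-60719 - 77802} + 330146\right) = \left(\left(-12 + 486 + 2 \left(-20\right)\right) + 379450\right) \left(\sqrt{-60719 - 77802} + 330146\right) = \left(\left(-12 + 486 - 40\right) + 379450\right) \left(\sqrt{-138521} + 330146\right) = \left(434 + 379450\right) \left(i \sqrt{138521} + 330146\right) = 379884 \left(330146 + i \sqrt{138521}\right) = 125417183064 + 379884 i \sqrt{138521}$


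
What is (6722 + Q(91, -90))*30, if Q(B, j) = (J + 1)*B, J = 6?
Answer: 220770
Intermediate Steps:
Q(B, j) = 7*B (Q(B, j) = (6 + 1)*B = 7*B)
(6722 + Q(91, -90))*30 = (6722 + 7*91)*30 = (6722 + 637)*30 = 7359*30 = 220770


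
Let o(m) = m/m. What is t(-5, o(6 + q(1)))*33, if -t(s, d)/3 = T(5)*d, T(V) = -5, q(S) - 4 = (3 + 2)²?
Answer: 495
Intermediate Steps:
q(S) = 29 (q(S) = 4 + (3 + 2)² = 4 + 5² = 4 + 25 = 29)
o(m) = 1
t(s, d) = 15*d (t(s, d) = -(-15)*d = 15*d)
t(-5, o(6 + q(1)))*33 = (15*1)*33 = 15*33 = 495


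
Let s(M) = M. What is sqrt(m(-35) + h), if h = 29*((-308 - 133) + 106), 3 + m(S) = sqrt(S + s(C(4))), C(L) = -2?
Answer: sqrt(-9718 + I*sqrt(37)) ≈ 0.0309 + 98.58*I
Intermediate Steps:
m(S) = -3 + sqrt(-2 + S) (m(S) = -3 + sqrt(S - 2) = -3 + sqrt(-2 + S))
h = -9715 (h = 29*(-441 + 106) = 29*(-335) = -9715)
sqrt(m(-35) + h) = sqrt((-3 + sqrt(-2 - 35)) - 9715) = sqrt((-3 + sqrt(-37)) - 9715) = sqrt((-3 + I*sqrt(37)) - 9715) = sqrt(-9718 + I*sqrt(37))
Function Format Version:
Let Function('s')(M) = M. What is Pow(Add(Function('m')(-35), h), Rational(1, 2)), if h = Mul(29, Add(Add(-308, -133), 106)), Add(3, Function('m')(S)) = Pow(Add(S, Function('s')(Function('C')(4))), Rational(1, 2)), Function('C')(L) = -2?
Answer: Pow(Add(-9718, Mul(I, Pow(37, Rational(1, 2)))), Rational(1, 2)) ≈ Add(0.0309, Mul(98.580, I))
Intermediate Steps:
Function('m')(S) = Add(-3, Pow(Add(-2, S), Rational(1, 2))) (Function('m')(S) = Add(-3, Pow(Add(S, -2), Rational(1, 2))) = Add(-3, Pow(Add(-2, S), Rational(1, 2))))
h = -9715 (h = Mul(29, Add(-441, 106)) = Mul(29, -335) = -9715)
Pow(Add(Function('m')(-35), h), Rational(1, 2)) = Pow(Add(Add(-3, Pow(Add(-2, -35), Rational(1, 2))), -9715), Rational(1, 2)) = Pow(Add(Add(-3, Pow(-37, Rational(1, 2))), -9715), Rational(1, 2)) = Pow(Add(Add(-3, Mul(I, Pow(37, Rational(1, 2)))), -9715), Rational(1, 2)) = Pow(Add(-9718, Mul(I, Pow(37, Rational(1, 2)))), Rational(1, 2))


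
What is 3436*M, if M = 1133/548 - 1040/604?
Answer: 24569977/20687 ≈ 1187.7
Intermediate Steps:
M = 28603/82748 (M = 1133*(1/548) - 1040*1/604 = 1133/548 - 260/151 = 28603/82748 ≈ 0.34566)
3436*M = 3436*(28603/82748) = 24569977/20687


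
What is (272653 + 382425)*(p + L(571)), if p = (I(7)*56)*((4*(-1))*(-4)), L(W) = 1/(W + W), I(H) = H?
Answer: 2346039029875/571 ≈ 4.1086e+9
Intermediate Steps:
L(W) = 1/(2*W)
p = 6272 (p = (7*56)*((4*(-1))*(-4)) = 392*(-4*(-4)) = 392*16 = 6272)
(272653 + 382425)*(p + L(571)) = (272653 + 382425)*(6272 + (1/2)/571) = 655078*(6272 + (1/2)*(1/571)) = 655078*(6272 + 1/1142) = 655078*(7162625/1142) = 2346039029875/571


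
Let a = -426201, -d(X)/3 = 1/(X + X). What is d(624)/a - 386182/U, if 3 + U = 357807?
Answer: -5705826662359/5286542650272 ≈ -1.0793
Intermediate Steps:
U = 357804 (U = -3 + 357807 = 357804)
d(X) = -3/(2*X) (d(X) = -3/(X + X) = -3*1/(2*X) = -3/(2*X))
d(624)/a - 386182/U = -3/2/624/(-426201) - 386182/357804 = -3/2*1/624*(-1/426201) - 386182*1/357804 = -1/416*(-1/426201) - 193091/178902 = 1/177299616 - 193091/178902 = -5705826662359/5286542650272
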